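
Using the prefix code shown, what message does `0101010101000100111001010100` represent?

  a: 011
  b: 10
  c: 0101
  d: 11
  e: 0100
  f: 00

Read left to right; each codeword is recognised as soon as it completes (prefix code):
  0101→c | 0101→c | 0100→e | 0100→e | 11→d | 10→b | 0101→c | 0100→e
Decoded message: cceedbce

cceedbce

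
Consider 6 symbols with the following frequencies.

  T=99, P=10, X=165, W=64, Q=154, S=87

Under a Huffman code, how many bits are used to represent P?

4

Huffman merges, smallest pair first:
merge P(10) and W(64): 74
merge 74 and S(87): 161
merge T(99) and Q(154): 253
merge 161 and X(165): 326
merge 253 and 326: 579
The subtree containing P is merged 4 times, so code length = 4.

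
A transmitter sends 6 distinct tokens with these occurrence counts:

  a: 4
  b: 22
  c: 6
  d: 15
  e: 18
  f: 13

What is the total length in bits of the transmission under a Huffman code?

189

Build the Huffman tree bottom-up:
merge a(4) and c(6): 10
merge 10 and f(13): 23
merge d(15) and e(18): 33
merge b(22) and 23: 45
merge 33 and 45: 78
Total encoded bits = sum of merged weights = 10 + 23 + 33 + 45 + 78 = 189.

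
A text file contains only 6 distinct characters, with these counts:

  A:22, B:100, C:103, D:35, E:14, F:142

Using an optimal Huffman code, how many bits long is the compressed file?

939

Build the Huffman tree bottom-up:
combine E(14), A(22) → 36
combine D(35), 36 → 71
combine 71, B(100) → 171
combine C(103), F(142) → 245
combine 171, 245 → 416
Each symbol's bit-cost is frequency × depth; summing gives 939 bits (equivalently 36 + 71 + 171 + 245 + 416).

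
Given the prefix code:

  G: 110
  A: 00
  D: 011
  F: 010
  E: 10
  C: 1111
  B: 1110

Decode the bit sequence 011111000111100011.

Read left to right; each codeword is recognised as soon as it completes (prefix code):
  011→D | 1110→B | 00→A | 1111→C | 00→A | 011→D
Decoded message: DBACAD

DBACAD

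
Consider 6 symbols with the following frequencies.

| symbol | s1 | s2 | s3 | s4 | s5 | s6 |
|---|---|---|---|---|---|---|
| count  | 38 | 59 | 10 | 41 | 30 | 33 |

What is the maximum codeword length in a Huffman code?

3

Merge the two lowest-weight nodes at each step:
s3(10) + s5(30) → 40
s6(33) + s1(38) → 71
40 + s4(41) → 81
s2(59) + 71 → 130
81 + 130 → 211
The rarest symbols sit at the bottom; the longest codeword is 3 bits.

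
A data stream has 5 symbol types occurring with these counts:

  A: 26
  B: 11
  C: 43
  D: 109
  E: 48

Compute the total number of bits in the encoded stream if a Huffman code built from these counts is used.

482

Greedily combine the two least-frequent nodes:
merge B(11) and A(26): 37
merge 37 and C(43): 80
merge E(48) and 80: 128
merge D(109) and 128: 237
Each symbol's bit-cost is frequency × depth; summing gives 482 bits (equivalently 37 + 80 + 128 + 237).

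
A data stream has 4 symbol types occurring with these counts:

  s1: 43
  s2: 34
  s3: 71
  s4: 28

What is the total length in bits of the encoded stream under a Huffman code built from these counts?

Merge the two smallest weights repeatedly:
combine s4(28), s2(34) → 62
combine s1(43), 62 → 105
combine s3(71), 105 → 176
The encoded length is the sum of every internal node's weight: 62 + 105 + 176 = 343 bits.

343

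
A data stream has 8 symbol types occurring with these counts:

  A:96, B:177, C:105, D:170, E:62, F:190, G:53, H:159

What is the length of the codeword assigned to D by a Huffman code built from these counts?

Build the tree from the bottom:
combine G(53), E(62) → 115
combine A(96), C(105) → 201
combine 115, H(159) → 274
combine D(170), B(177) → 347
combine F(190), 201 → 391
combine 274, 347 → 621
combine 391, 621 → 1012
The subtree containing D is merged 3 times, so code length = 3.

3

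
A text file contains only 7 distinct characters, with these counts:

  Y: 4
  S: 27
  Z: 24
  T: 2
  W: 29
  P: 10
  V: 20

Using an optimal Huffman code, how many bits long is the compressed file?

290

Build the Huffman tree bottom-up:
T(2) + Y(4) → 6
6 + P(10) → 16
16 + V(20) → 36
Z(24) + S(27) → 51
W(29) + 36 → 65
51 + 65 → 116
Each symbol's bit-cost is frequency × depth; summing gives 290 bits (equivalently 6 + 16 + 36 + 51 + 65 + 116).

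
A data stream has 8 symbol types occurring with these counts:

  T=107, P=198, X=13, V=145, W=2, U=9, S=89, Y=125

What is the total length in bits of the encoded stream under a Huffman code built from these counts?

Merge the two smallest weights repeatedly:
merge W(2) and U(9): 11
merge 11 and X(13): 24
merge 24 and S(89): 113
merge T(107) and 113: 220
merge Y(125) and V(145): 270
merge P(198) and 220: 418
merge 270 and 418: 688
The encoded length is the sum of every internal node's weight: 11 + 24 + 113 + 220 + 270 + 418 + 688 = 1744 bits.

1744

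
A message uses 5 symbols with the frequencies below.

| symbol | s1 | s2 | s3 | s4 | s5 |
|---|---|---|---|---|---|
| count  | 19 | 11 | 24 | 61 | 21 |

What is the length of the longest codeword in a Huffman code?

Merge the two lowest-weight nodes at each step:
combine s2(11), s1(19) → 30
combine s5(21), s3(24) → 45
combine 30, 45 → 75
combine s4(61), 75 → 136
Maximum depth reached is 3.

3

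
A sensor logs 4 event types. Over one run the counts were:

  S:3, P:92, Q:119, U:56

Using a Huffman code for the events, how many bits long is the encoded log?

Build the Huffman tree bottom-up:
merge S(3) and U(56): 59
merge 59 and P(92): 151
merge Q(119) and 151: 270
Total encoded bits = sum of merged weights = 59 + 151 + 270 = 480.

480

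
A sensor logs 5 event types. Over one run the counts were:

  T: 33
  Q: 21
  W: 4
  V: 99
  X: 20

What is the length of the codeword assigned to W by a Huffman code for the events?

4

Build the tree from the bottom:
combine W(4), X(20) → 24
combine Q(21), 24 → 45
combine T(33), 45 → 78
combine 78, V(99) → 177
W's leaf is at depth 4, giving a 4-bit codeword.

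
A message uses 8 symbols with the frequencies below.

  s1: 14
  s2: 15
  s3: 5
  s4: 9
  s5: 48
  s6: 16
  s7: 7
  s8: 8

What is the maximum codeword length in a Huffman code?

5

Merge the two lowest-weight nodes at each step:
s3(5) + s7(7) → 12
s8(8) + s4(9) → 17
12 + s1(14) → 26
s2(15) + s6(16) → 31
17 + 26 → 43
31 + 43 → 74
s5(48) + 74 → 122
The first pair merged (s3, s7) ends up deepest, at depth 5.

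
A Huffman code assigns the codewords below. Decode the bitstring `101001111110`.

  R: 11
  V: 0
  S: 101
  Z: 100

SVVRRRV

Read left to right; each codeword is recognised as soon as it completes (prefix code):
  101→S | 0→V | 0→V | 11→R | 11→R | 11→R | 0→V
Decoded message: SVVRRRV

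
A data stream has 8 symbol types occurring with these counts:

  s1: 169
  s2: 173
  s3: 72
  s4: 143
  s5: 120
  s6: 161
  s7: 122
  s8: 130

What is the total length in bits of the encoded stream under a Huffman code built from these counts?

Merge the two smallest weights repeatedly:
merge s3(72) and s5(120): 192
merge s7(122) and s8(130): 252
merge s4(143) and s6(161): 304
merge s1(169) and s2(173): 342
merge 192 and 252: 444
merge 304 and 342: 646
merge 444 and 646: 1090
Each symbol's bit-cost is frequency × depth; summing gives 3270 bits (equivalently 192 + 252 + 304 + 342 + 444 + 646 + 1090).

3270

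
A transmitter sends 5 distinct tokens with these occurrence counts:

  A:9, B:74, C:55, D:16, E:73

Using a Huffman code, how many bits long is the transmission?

479

Merge the two smallest weights repeatedly:
merge A(9) and D(16): 25
merge 25 and C(55): 80
merge E(73) and B(74): 147
merge 80 and 147: 227
The encoded length is the sum of every internal node's weight: 25 + 80 + 147 + 227 = 479 bits.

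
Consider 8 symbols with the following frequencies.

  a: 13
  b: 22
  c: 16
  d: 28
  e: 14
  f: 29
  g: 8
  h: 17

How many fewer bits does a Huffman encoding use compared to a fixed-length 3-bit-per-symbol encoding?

8

Fixed-length: 3 bits × 147 symbols = 441 bits.
Huffman merges:
g(8) + a(13) → 21
e(14) + c(16) → 30
h(17) + 21 → 38
b(22) + d(28) → 50
f(29) + 30 → 59
38 + 50 → 88
59 + 88 → 147
Huffman total = 21 + 30 + 38 + 50 + 59 + 88 + 147 = 433 bits.
Saving = 441 − 433 = 8 bits.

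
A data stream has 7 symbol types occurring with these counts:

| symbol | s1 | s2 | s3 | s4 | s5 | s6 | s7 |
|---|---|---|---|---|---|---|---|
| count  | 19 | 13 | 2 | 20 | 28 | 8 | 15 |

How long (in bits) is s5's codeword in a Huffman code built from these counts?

Build the tree from the bottom:
combine s3(2), s6(8) → 10
combine 10, s2(13) → 23
combine s7(15), s1(19) → 34
combine s4(20), 23 → 43
combine s5(28), 34 → 62
combine 43, 62 → 105
s5's leaf is at depth 2, giving a 2-bit codeword.

2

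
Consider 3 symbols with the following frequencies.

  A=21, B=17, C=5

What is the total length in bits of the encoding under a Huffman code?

65

Merge the two smallest weights repeatedly:
merge C(5) and B(17): 22
merge A(21) and 22: 43
Total encoded bits = sum of merged weights = 22 + 43 = 65.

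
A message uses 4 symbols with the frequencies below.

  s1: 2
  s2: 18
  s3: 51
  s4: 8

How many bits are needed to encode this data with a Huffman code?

117

Build the Huffman tree bottom-up:
s1(2) + s4(8) → 10
10 + s2(18) → 28
28 + s3(51) → 79
The encoded length is the sum of every internal node's weight: 10 + 28 + 79 = 117 bits.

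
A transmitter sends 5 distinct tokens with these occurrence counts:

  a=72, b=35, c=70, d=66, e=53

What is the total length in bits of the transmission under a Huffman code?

680

Build the Huffman tree bottom-up:
b(35) + e(53) → 88
d(66) + c(70) → 136
a(72) + 88 → 160
136 + 160 → 296
Each symbol's bit-cost is frequency × depth; summing gives 680 bits (equivalently 88 + 136 + 160 + 296).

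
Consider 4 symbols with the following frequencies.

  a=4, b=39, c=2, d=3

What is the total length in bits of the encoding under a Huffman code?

62

Merge the two smallest weights repeatedly:
c(2) + d(3) → 5
a(4) + 5 → 9
9 + b(39) → 48
Each symbol's bit-cost is frequency × depth; summing gives 62 bits (equivalently 5 + 9 + 48).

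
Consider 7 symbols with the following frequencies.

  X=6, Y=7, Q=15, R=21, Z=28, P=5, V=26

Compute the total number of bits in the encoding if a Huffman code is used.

278

Greedily combine the two least-frequent nodes:
merge P(5) and X(6): 11
merge Y(7) and 11: 18
merge Q(15) and 18: 33
merge R(21) and V(26): 47
merge Z(28) and 33: 61
merge 47 and 61: 108
The encoded length is the sum of every internal node's weight: 11 + 18 + 33 + 47 + 61 + 108 = 278 bits.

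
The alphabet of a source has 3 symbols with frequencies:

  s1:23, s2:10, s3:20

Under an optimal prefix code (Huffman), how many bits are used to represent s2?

2

Huffman merges, smallest pair first:
merge s2(10) and s3(20): 30
merge s1(23) and 30: 53
The subtree containing s2 is merged 2 times, so code length = 2.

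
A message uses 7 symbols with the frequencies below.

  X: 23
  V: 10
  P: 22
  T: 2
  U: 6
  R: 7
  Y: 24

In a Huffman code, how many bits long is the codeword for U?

Huffman merges, smallest pair first:
T(2) + U(6) → 8
R(7) + 8 → 15
V(10) + 15 → 25
P(22) + X(23) → 45
Y(24) + 25 → 49
45 + 49 → 94
U's leaf is at depth 5, giving a 5-bit codeword.

5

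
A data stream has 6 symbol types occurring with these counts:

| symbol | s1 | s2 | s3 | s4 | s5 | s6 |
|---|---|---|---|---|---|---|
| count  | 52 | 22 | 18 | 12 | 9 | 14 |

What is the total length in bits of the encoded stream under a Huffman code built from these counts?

Merge the two smallest weights repeatedly:
combine s5(9), s4(12) → 21
combine s6(14), s3(18) → 32
combine 21, s2(22) → 43
combine 32, 43 → 75
combine s1(52), 75 → 127
The encoded length is the sum of every internal node's weight: 21 + 32 + 43 + 75 + 127 = 298 bits.

298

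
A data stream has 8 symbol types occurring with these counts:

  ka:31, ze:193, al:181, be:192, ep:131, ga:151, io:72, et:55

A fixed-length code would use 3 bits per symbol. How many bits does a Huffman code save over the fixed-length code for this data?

141

Fixed-length: 3 bits × 1006 symbols = 3018 bits.
Huffman merges:
merge ka(31) and et(55): 86
merge io(72) and 86: 158
merge ep(131) and ga(151): 282
merge 158 and al(181): 339
merge be(192) and ze(193): 385
merge 282 and 339: 621
merge 385 and 621: 1006
Huffman total = 86 + 158 + 282 + 339 + 385 + 621 + 1006 = 2877 bits.
Saving = 3018 − 2877 = 141 bits.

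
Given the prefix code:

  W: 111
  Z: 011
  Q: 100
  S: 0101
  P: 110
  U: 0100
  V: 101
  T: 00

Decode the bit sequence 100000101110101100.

QTSPVQ

Read left to right; each codeword is recognised as soon as it completes (prefix code):
  100→Q | 00→T | 0101→S | 110→P | 101→V | 100→Q
Decoded message: QTSPVQ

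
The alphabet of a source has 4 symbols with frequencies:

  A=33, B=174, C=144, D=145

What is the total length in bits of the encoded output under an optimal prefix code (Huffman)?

Merge the two smallest weights repeatedly:
combine A(33), C(144) → 177
combine D(145), B(174) → 319
combine 177, 319 → 496
The encoded length is the sum of every internal node's weight: 177 + 319 + 496 = 992 bits.

992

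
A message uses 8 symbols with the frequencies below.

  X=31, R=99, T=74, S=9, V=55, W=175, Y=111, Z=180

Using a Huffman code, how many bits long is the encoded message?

1982

Merge the two smallest weights repeatedly:
combine S(9), X(31) → 40
combine 40, V(55) → 95
combine T(74), 95 → 169
combine R(99), Y(111) → 210
combine 169, W(175) → 344
combine Z(180), 210 → 390
combine 344, 390 → 734
The encoded length is the sum of every internal node's weight: 40 + 95 + 169 + 210 + 344 + 390 + 734 = 1982 bits.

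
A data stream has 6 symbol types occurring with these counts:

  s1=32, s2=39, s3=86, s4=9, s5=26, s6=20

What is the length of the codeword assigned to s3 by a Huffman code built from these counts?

Repeatedly merge the two smallest:
combine s4(9), s6(20) → 29
combine s5(26), 29 → 55
combine s1(32), s2(39) → 71
combine 55, 71 → 126
combine s3(86), 126 → 212
s3 is a child of the root — depth 1, so its codeword is a single bit.

1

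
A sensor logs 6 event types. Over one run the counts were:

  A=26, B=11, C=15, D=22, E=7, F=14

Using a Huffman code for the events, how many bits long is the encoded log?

Build the Huffman tree bottom-up:
combine E(7), B(11) → 18
combine F(14), C(15) → 29
combine 18, D(22) → 40
combine A(26), 29 → 55
combine 40, 55 → 95
Each symbol's bit-cost is frequency × depth; summing gives 237 bits (equivalently 18 + 29 + 40 + 55 + 95).

237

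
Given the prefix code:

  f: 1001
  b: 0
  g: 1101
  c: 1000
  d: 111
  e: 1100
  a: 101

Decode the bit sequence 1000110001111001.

Read left to right; each codeword is recognised as soon as it completes (prefix code):
  1000→c | 1100→e | 0→b | 111→d | 1001→f
Decoded message: cebdf

cebdf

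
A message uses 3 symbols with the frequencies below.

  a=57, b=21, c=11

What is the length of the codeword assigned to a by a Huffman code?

1

Huffman merges, smallest pair first:
merge c(11) and b(21): 32
merge 32 and a(57): 89
a is merged only at the final step, so code length = 1.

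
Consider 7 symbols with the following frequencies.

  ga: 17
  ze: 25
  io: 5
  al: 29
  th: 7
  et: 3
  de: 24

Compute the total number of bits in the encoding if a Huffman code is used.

275

Build the Huffman tree bottom-up:
et(3) + io(5) → 8
th(7) + 8 → 15
15 + ga(17) → 32
de(24) + ze(25) → 49
al(29) + 32 → 61
49 + 61 → 110
Each symbol's bit-cost is frequency × depth; summing gives 275 bits (equivalently 8 + 15 + 32 + 49 + 61 + 110).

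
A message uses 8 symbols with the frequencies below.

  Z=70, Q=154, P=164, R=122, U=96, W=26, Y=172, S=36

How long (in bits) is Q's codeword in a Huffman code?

3

Build the tree from the bottom:
combine W(26), S(36) → 62
combine 62, Z(70) → 132
combine U(96), R(122) → 218
combine 132, Q(154) → 286
combine P(164), Y(172) → 336
combine 218, 286 → 504
combine 336, 504 → 840
Q sits 3 levels below the root, so its codeword is 3 bits.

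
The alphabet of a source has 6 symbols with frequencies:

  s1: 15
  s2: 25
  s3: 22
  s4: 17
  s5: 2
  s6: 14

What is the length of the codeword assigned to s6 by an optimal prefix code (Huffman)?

Repeatedly merge the two smallest:
combine s5(2), s6(14) → 16
combine s1(15), 16 → 31
combine s4(17), s3(22) → 39
combine s2(25), 31 → 56
combine 39, 56 → 95
s6 sits 4 levels below the root, so its codeword is 4 bits.

4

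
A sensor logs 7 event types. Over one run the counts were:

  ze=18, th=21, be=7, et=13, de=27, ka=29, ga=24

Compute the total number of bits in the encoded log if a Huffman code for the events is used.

Greedily combine the two least-frequent nodes:
be(7) + et(13) → 20
ze(18) + 20 → 38
th(21) + ga(24) → 45
de(27) + ka(29) → 56
38 + 45 → 83
56 + 83 → 139
Total encoded bits = sum of merged weights = 20 + 38 + 45 + 56 + 83 + 139 = 381.

381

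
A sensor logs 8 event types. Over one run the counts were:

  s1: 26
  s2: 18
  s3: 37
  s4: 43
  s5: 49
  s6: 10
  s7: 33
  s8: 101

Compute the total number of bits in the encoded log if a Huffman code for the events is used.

878

Merge the two smallest weights repeatedly:
combine s6(10), s2(18) → 28
combine s1(26), 28 → 54
combine s7(33), s3(37) → 70
combine s4(43), s5(49) → 92
combine 54, 70 → 124
combine 92, s8(101) → 193
combine 124, 193 → 317
The encoded length is the sum of every internal node's weight: 28 + 54 + 70 + 92 + 124 + 193 + 317 = 878 bits.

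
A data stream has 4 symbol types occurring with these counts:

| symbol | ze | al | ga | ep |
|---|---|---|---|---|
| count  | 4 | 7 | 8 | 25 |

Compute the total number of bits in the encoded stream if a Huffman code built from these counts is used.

74

Merge the two smallest weights repeatedly:
ze(4) + al(7) → 11
ga(8) + 11 → 19
19 + ep(25) → 44
Total encoded bits = sum of merged weights = 11 + 19 + 44 = 74.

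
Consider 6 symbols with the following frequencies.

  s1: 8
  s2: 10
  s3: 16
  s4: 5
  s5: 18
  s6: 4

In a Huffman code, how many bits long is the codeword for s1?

3

Build the tree from the bottom:
combine s6(4), s4(5) → 9
combine s1(8), 9 → 17
combine s2(10), s3(16) → 26
combine 17, s5(18) → 35
combine 26, 35 → 61
s1 sits 3 levels below the root, so its codeword is 3 bits.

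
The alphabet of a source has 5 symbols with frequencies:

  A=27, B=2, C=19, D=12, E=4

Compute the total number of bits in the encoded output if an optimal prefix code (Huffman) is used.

Greedily combine the two least-frequent nodes:
combine B(2), E(4) → 6
combine 6, D(12) → 18
combine 18, C(19) → 37
combine A(27), 37 → 64
The encoded length is the sum of every internal node's weight: 6 + 18 + 37 + 64 = 125 bits.

125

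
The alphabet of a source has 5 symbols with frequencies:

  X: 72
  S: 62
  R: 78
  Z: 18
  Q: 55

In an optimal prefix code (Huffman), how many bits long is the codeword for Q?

3

Huffman merges, smallest pair first:
combine Z(18), Q(55) → 73
combine S(62), X(72) → 134
combine 73, R(78) → 151
combine 134, 151 → 285
The subtree containing Q is merged 3 times, so code length = 3.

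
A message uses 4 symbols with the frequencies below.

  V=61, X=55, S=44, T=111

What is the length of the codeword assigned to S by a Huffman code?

3

Build the tree from the bottom:
combine S(44), X(55) → 99
combine V(61), 99 → 160
combine T(111), 160 → 271
S sits 3 levels below the root, so its codeword is 3 bits.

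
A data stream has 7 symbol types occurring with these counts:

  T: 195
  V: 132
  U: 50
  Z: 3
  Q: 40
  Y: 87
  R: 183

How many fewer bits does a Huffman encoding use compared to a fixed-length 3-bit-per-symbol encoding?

374

Fixed-length: 3 bits × 690 symbols = 2070 bits.
Huffman merges:
Z(3) + Q(40) → 43
43 + U(50) → 93
Y(87) + 93 → 180
V(132) + 180 → 312
R(183) + T(195) → 378
312 + 378 → 690
Huffman total = 43 + 93 + 180 + 312 + 378 + 690 = 1696 bits.
Saving = 2070 − 1696 = 374 bits.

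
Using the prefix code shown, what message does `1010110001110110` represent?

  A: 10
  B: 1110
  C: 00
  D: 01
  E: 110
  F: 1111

AAECBE

Read left to right; each codeword is recognised as soon as it completes (prefix code):
  10→A | 10→A | 110→E | 00→C | 1110→B | 110→E
Decoded message: AAECBE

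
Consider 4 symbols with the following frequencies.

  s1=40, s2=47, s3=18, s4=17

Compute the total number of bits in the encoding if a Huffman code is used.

232

Greedily combine the two least-frequent nodes:
combine s4(17), s3(18) → 35
combine 35, s1(40) → 75
combine s2(47), 75 → 122
Total encoded bits = sum of merged weights = 35 + 75 + 122 = 232.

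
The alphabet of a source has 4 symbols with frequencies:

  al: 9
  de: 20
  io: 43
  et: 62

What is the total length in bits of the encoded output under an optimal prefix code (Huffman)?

Greedily combine the two least-frequent nodes:
merge al(9) and de(20): 29
merge 29 and io(43): 72
merge et(62) and 72: 134
The encoded length is the sum of every internal node's weight: 29 + 72 + 134 = 235 bits.

235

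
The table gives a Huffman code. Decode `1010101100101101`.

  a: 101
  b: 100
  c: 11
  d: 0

Read left to right; each codeword is recognised as soon as it completes (prefix code):
  101→a | 0→d | 101→a | 100→b | 101→a | 101→a
Decoded message: adabaa

adabaa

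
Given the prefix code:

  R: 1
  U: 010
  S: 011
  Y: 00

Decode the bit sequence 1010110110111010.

Read left to right; each codeword is recognised as soon as it completes (prefix code):
  1→R | 010→U | 1→R | 1→R | 011→S | 011→S | 1→R | 010→U
Decoded message: RURRSSRU

RURRSSRU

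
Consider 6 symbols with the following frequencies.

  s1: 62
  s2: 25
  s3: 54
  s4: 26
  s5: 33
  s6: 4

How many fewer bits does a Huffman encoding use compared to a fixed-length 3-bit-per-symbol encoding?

120

Fixed-length: 3 bits × 204 symbols = 612 bits.
Huffman merges:
combine s6(4), s2(25) → 29
combine s4(26), 29 → 55
combine s5(33), s3(54) → 87
combine 55, s1(62) → 117
combine 87, 117 → 204
Huffman total = 29 + 55 + 87 + 117 + 204 = 492 bits.
Saving = 612 − 492 = 120 bits.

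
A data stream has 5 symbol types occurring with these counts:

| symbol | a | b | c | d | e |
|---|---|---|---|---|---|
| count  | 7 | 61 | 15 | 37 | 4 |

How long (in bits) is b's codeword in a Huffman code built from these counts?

Build the tree from the bottom:
e(4) + a(7) → 11
11 + c(15) → 26
26 + d(37) → 63
b(61) + 63 → 124
b is merged only at the final step, so code length = 1.

1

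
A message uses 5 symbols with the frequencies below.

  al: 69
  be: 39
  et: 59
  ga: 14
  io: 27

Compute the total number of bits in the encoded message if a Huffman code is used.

Merge the two smallest weights repeatedly:
merge ga(14) and io(27): 41
merge be(39) and 41: 80
merge et(59) and al(69): 128
merge 80 and 128: 208
Total encoded bits = sum of merged weights = 41 + 80 + 128 + 208 = 457.

457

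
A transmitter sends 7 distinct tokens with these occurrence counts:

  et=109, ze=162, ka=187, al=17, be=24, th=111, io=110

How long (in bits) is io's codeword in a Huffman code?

Repeatedly merge the two smallest:
merge al(17) and be(24): 41
merge 41 and et(109): 150
merge io(110) and th(111): 221
merge 150 and ze(162): 312
merge ka(187) and 221: 408
merge 312 and 408: 720
The subtree containing io is merged 3 times, so code length = 3.

3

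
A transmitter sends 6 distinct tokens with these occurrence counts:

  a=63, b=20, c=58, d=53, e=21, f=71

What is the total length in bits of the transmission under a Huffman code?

Greedily combine the two least-frequent nodes:
b(20) + e(21) → 41
41 + d(53) → 94
c(58) + a(63) → 121
f(71) + 94 → 165
121 + 165 → 286
Each symbol's bit-cost is frequency × depth; summing gives 707 bits (equivalently 41 + 94 + 121 + 165 + 286).

707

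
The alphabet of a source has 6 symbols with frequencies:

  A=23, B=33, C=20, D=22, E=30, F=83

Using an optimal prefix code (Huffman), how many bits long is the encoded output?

509

Merge the two smallest weights repeatedly:
merge C(20) and D(22): 42
merge A(23) and E(30): 53
merge B(33) and 42: 75
merge 53 and 75: 128
merge F(83) and 128: 211
The encoded length is the sum of every internal node's weight: 42 + 53 + 75 + 128 + 211 = 509 bits.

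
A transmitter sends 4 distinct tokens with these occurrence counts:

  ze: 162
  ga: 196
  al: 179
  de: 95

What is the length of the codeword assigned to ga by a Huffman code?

Repeatedly merge the two smallest:
combine de(95), ze(162) → 257
combine al(179), ga(196) → 375
combine 257, 375 → 632
ga sits 2 levels below the root, so its codeword is 2 bits.

2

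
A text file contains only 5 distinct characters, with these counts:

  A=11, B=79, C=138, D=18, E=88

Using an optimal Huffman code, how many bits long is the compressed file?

Merge the two smallest weights repeatedly:
A(11) + D(18) → 29
29 + B(79) → 108
E(88) + 108 → 196
C(138) + 196 → 334
Each symbol's bit-cost is frequency × depth; summing gives 667 bits (equivalently 29 + 108 + 196 + 334).

667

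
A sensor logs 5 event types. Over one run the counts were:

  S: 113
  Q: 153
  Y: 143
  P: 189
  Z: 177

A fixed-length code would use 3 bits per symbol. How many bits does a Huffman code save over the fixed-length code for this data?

Fixed-length: 3 bits × 775 symbols = 2325 bits.
Huffman merges:
S(113) + Y(143) → 256
Q(153) + Z(177) → 330
P(189) + 256 → 445
330 + 445 → 775
Huffman total = 256 + 330 + 445 + 775 = 1806 bits.
Saving = 2325 − 1806 = 519 bits.

519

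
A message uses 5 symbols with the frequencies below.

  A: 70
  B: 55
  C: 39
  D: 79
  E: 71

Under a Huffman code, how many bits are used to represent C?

3

Repeatedly merge the two smallest:
merge C(39) and B(55): 94
merge A(70) and E(71): 141
merge D(79) and 94: 173
merge 141 and 173: 314
The subtree containing C is merged 3 times, so code length = 3.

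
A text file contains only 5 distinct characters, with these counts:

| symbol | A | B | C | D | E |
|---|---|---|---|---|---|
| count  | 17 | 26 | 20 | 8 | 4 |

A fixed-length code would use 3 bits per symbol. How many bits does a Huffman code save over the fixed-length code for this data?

63

Fixed-length: 3 bits × 75 symbols = 225 bits.
Huffman merges:
E(4) + D(8) → 12
12 + A(17) → 29
C(20) + B(26) → 46
29 + 46 → 75
Huffman total = 12 + 29 + 46 + 75 = 162 bits.
Saving = 225 − 162 = 63 bits.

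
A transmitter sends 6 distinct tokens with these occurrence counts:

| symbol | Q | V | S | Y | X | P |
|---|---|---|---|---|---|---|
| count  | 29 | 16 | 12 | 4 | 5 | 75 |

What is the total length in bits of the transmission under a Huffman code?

Greedily combine the two least-frequent nodes:
combine Y(4), X(5) → 9
combine 9, S(12) → 21
combine V(16), 21 → 37
combine Q(29), 37 → 66
combine 66, P(75) → 141
The encoded length is the sum of every internal node's weight: 9 + 21 + 37 + 66 + 141 = 274 bits.

274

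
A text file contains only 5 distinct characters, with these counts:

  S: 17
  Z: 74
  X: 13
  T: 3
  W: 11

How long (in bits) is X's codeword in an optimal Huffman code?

Repeatedly merge the two smallest:
T(3) + W(11) → 14
X(13) + 14 → 27
S(17) + 27 → 44
44 + Z(74) → 118
The subtree containing X is merged 3 times, so code length = 3.

3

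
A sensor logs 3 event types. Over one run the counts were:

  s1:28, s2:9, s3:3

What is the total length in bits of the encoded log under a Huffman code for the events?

Build the Huffman tree bottom-up:
s3(3) + s2(9) → 12
12 + s1(28) → 40
The encoded length is the sum of every internal node's weight: 12 + 40 = 52 bits.

52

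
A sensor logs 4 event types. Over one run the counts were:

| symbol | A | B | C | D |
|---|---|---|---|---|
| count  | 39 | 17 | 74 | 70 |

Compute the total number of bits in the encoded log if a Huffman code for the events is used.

Build the Huffman tree bottom-up:
combine B(17), A(39) → 56
combine 56, D(70) → 126
combine C(74), 126 → 200
Total encoded bits = sum of merged weights = 56 + 126 + 200 = 382.

382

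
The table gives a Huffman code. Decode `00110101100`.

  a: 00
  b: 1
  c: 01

Read left to right; each codeword is recognised as soon as it completes (prefix code):
  00→a | 1→b | 1→b | 01→c | 01→c | 1→b | 00→a
Decoded message: abbccba

abbccba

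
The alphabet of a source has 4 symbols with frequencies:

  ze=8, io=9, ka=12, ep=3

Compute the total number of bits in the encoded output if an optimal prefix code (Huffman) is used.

Greedily combine the two least-frequent nodes:
merge ep(3) and ze(8): 11
merge io(9) and 11: 20
merge ka(12) and 20: 32
Total encoded bits = sum of merged weights = 11 + 20 + 32 = 63.

63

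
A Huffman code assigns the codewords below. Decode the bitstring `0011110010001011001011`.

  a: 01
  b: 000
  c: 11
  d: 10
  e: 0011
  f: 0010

ecffcfc

Read left to right; each codeword is recognised as soon as it completes (prefix code):
  0011→e | 11→c | 0010→f | 0010→f | 11→c | 0010→f | 11→c
Decoded message: ecffcfc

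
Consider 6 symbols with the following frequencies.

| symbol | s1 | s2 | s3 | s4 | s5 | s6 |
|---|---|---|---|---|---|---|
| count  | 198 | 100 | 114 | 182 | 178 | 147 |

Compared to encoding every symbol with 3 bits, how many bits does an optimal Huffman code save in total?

380

Fixed-length: 3 bits × 919 symbols = 2757 bits.
Huffman merges:
s2(100) + s3(114) → 214
s6(147) + s5(178) → 325
s4(182) + s1(198) → 380
214 + 325 → 539
380 + 539 → 919
Huffman total = 214 + 325 + 380 + 539 + 919 = 2377 bits.
Saving = 2757 − 2377 = 380 bits.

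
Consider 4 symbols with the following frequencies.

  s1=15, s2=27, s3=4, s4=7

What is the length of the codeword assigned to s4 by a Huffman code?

3

Build the tree from the bottom:
s3(4) + s4(7) → 11
11 + s1(15) → 26
26 + s2(27) → 53
s4's leaf is at depth 3, giving a 3-bit codeword.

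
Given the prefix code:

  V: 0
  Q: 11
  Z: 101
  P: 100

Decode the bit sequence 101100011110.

Read left to right; each codeword is recognised as soon as it completes (prefix code):
  101→Z | 100→P | 0→V | 11→Q | 11→Q | 0→V
Decoded message: ZPVQQV

ZPVQQV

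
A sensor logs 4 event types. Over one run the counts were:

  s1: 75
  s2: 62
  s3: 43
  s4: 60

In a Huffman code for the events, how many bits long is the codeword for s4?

Huffman merges, smallest pair first:
combine s3(43), s4(60) → 103
combine s2(62), s1(75) → 137
combine 103, 137 → 240
The subtree containing s4 is merged 2 times, so code length = 2.

2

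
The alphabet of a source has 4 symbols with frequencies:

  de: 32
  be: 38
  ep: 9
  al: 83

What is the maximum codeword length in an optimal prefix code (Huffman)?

3

Merge the two lowest-weight nodes at each step:
combine ep(9), de(32) → 41
combine be(38), 41 → 79
combine 79, al(83) → 162
The first pair merged (ep, de) ends up deepest, at depth 3.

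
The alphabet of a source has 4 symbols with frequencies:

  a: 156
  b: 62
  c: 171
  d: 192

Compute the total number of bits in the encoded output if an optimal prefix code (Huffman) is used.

Build the Huffman tree bottom-up:
b(62) + a(156) → 218
c(171) + d(192) → 363
218 + 363 → 581
Total encoded bits = sum of merged weights = 218 + 363 + 581 = 1162.

1162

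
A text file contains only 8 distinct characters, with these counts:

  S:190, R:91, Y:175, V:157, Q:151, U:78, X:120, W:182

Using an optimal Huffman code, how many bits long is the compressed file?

3411

Build the Huffman tree bottom-up:
combine U(78), R(91) → 169
combine X(120), Q(151) → 271
combine V(157), 169 → 326
combine Y(175), W(182) → 357
combine S(190), 271 → 461
combine 326, 357 → 683
combine 461, 683 → 1144
The encoded length is the sum of every internal node's weight: 169 + 271 + 326 + 357 + 461 + 683 + 1144 = 3411 bits.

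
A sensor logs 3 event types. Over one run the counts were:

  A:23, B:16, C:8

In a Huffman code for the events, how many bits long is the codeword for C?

Build the tree from the bottom:
combine C(8), B(16) → 24
combine A(23), 24 → 47
The subtree containing C is merged 2 times, so code length = 2.

2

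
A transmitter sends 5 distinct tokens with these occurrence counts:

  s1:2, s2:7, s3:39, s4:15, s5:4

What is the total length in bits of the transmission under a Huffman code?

114

Greedily combine the two least-frequent nodes:
s1(2) + s5(4) → 6
6 + s2(7) → 13
13 + s4(15) → 28
28 + s3(39) → 67
The encoded length is the sum of every internal node's weight: 6 + 13 + 28 + 67 = 114 bits.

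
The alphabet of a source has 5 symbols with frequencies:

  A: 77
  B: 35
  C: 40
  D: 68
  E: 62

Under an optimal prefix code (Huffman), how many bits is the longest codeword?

Merge the two lowest-weight nodes at each step:
merge B(35) and C(40): 75
merge E(62) and D(68): 130
merge 75 and A(77): 152
merge 130 and 152: 282
The first pair merged (B, C) ends up deepest, at depth 3.

3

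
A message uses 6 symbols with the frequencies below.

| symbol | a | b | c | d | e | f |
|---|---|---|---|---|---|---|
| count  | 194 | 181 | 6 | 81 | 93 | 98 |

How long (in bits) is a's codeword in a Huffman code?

2

Build the tree from the bottom:
c(6) + d(81) → 87
87 + e(93) → 180
f(98) + 180 → 278
b(181) + a(194) → 375
278 + 375 → 653
The subtree containing a is merged 2 times, so code length = 2.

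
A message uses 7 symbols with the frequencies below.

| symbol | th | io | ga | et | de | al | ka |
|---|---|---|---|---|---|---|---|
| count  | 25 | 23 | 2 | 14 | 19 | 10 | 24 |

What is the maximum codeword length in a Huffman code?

Merge the two lowest-weight nodes at each step:
combine ga(2), al(10) → 12
combine 12, et(14) → 26
combine de(19), io(23) → 42
combine ka(24), th(25) → 49
combine 26, 42 → 68
combine 49, 68 → 117
The rarest symbols sit at the bottom; the longest codeword is 4 bits.

4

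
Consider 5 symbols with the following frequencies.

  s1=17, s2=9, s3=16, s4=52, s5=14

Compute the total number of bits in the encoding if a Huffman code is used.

220

Build the Huffman tree bottom-up:
s2(9) + s5(14) → 23
s3(16) + s1(17) → 33
23 + 33 → 56
s4(52) + 56 → 108
The encoded length is the sum of every internal node's weight: 23 + 33 + 56 + 108 = 220 bits.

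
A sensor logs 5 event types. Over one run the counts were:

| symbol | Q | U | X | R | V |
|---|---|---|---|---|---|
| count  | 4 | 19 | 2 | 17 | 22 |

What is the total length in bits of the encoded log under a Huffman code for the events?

134

Merge the two smallest weights repeatedly:
merge X(2) and Q(4): 6
merge 6 and R(17): 23
merge U(19) and V(22): 41
merge 23 and 41: 64
Total encoded bits = sum of merged weights = 6 + 23 + 41 + 64 = 134.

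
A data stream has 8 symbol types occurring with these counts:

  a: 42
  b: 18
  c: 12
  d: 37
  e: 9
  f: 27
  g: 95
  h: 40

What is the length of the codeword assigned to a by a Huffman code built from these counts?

Repeatedly merge the two smallest:
combine e(9), c(12) → 21
combine b(18), 21 → 39
combine f(27), d(37) → 64
combine 39, h(40) → 79
combine a(42), 64 → 106
combine 79, g(95) → 174
combine 106, 174 → 280
a's leaf is at depth 2, giving a 2-bit codeword.

2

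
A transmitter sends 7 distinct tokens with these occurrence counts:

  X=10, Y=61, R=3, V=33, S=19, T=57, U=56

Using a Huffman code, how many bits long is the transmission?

Build the Huffman tree bottom-up:
combine R(3), X(10) → 13
combine 13, S(19) → 32
combine 32, V(33) → 65
combine U(56), T(57) → 113
combine Y(61), 65 → 126
combine 113, 126 → 239
The encoded length is the sum of every internal node's weight: 13 + 32 + 65 + 113 + 126 + 239 = 588 bits.

588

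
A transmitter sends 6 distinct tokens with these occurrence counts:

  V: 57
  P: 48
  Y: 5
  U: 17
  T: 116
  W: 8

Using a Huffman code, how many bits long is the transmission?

Build the Huffman tree bottom-up:
Y(5) + W(8) → 13
13 + U(17) → 30
30 + P(48) → 78
V(57) + 78 → 135
T(116) + 135 → 251
Each symbol's bit-cost is frequency × depth; summing gives 507 bits (equivalently 13 + 30 + 78 + 135 + 251).

507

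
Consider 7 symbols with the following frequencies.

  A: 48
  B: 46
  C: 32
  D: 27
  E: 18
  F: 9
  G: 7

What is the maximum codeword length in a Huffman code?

4

Merge the two lowest-weight nodes at each step:
combine G(7), F(9) → 16
combine 16, E(18) → 34
combine D(27), C(32) → 59
combine 34, B(46) → 80
combine A(48), 59 → 107
combine 80, 107 → 187
Maximum depth reached is 4.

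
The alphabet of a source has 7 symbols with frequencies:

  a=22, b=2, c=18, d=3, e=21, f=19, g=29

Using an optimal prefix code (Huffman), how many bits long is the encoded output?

Merge the two smallest weights repeatedly:
combine b(2), d(3) → 5
combine 5, c(18) → 23
combine f(19), e(21) → 40
combine a(22), 23 → 45
combine g(29), 40 → 69
combine 45, 69 → 114
Each symbol's bit-cost is frequency × depth; summing gives 296 bits (equivalently 5 + 23 + 40 + 45 + 69 + 114).

296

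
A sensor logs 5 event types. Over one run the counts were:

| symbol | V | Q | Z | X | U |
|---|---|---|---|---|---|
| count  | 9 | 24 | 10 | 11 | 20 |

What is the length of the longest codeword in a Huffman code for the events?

3

Merge the two lowest-weight nodes at each step:
combine V(9), Z(10) → 19
combine X(11), 19 → 30
combine U(20), Q(24) → 44
combine 30, 44 → 74
The first pair merged (V, Z) ends up deepest, at depth 3.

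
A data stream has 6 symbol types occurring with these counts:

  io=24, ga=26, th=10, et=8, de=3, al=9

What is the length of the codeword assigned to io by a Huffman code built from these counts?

Repeatedly merge the two smallest:
combine de(3), et(8) → 11
combine al(9), th(10) → 19
combine 11, 19 → 30
combine io(24), ga(26) → 50
combine 30, 50 → 80
io sits 2 levels below the root, so its codeword is 2 bits.

2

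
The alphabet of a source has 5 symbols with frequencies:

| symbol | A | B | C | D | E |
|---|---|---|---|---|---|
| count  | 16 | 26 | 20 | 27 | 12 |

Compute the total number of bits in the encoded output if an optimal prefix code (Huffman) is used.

230

Build the Huffman tree bottom-up:
combine E(12), A(16) → 28
combine C(20), B(26) → 46
combine D(27), 28 → 55
combine 46, 55 → 101
Total encoded bits = sum of merged weights = 28 + 46 + 55 + 101 = 230.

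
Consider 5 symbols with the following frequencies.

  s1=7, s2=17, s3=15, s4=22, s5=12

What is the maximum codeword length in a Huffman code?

Merge the two lowest-weight nodes at each step:
merge s1(7) and s5(12): 19
merge s3(15) and s2(17): 32
merge 19 and s4(22): 41
merge 32 and 41: 73
The first pair merged (s1, s5) ends up deepest, at depth 3.

3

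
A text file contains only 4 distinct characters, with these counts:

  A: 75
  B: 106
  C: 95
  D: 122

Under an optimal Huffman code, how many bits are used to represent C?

Repeatedly merge the two smallest:
combine A(75), C(95) → 170
combine B(106), D(122) → 228
combine 170, 228 → 398
The subtree containing C is merged 2 times, so code length = 2.

2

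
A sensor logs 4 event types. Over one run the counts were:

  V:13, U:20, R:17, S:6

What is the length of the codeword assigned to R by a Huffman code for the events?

2

Huffman merges, smallest pair first:
merge S(6) and V(13): 19
merge R(17) and 19: 36
merge U(20) and 36: 56
R sits 2 levels below the root, so its codeword is 2 bits.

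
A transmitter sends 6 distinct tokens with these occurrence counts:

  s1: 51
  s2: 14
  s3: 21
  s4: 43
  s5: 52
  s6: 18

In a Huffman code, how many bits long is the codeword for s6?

4

Build the tree from the bottom:
merge s2(14) and s6(18): 32
merge s3(21) and 32: 53
merge s4(43) and s1(51): 94
merge s5(52) and 53: 105
merge 94 and 105: 199
s6's leaf is at depth 4, giving a 4-bit codeword.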